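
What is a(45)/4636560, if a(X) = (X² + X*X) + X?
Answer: 273/309104 ≈ 0.00088320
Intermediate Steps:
a(X) = X + 2*X² (a(X) = (X² + X²) + X = 2*X² + X = X + 2*X²)
a(45)/4636560 = (45*(1 + 2*45))/4636560 = (45*(1 + 90))*(1/4636560) = (45*91)*(1/4636560) = 4095*(1/4636560) = 273/309104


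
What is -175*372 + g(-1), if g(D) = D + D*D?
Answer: -65100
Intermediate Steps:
g(D) = D + D²
-175*372 + g(-1) = -175*372 - (1 - 1) = -65100 - 1*0 = -65100 + 0 = -65100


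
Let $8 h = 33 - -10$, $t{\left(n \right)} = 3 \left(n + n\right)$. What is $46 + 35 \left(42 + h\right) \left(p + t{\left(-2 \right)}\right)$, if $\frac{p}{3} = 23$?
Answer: $\frac{756473}{8} \approx 94559.0$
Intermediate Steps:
$p = 69$ ($p = 3 \cdot 23 = 69$)
$t{\left(n \right)} = 6 n$ ($t{\left(n \right)} = 3 \cdot 2 n = 6 n$)
$h = \frac{43}{8}$ ($h = \frac{33 - -10}{8} = \frac{33 + 10}{8} = \frac{1}{8} \cdot 43 = \frac{43}{8} \approx 5.375$)
$46 + 35 \left(42 + h\right) \left(p + t{\left(-2 \right)}\right) = 46 + 35 \left(42 + \frac{43}{8}\right) \left(69 + 6 \left(-2\right)\right) = 46 + 35 \frac{379 \left(69 - 12\right)}{8} = 46 + 35 \cdot \frac{379}{8} \cdot 57 = 46 + 35 \cdot \frac{21603}{8} = 46 + \frac{756105}{8} = \frac{756473}{8}$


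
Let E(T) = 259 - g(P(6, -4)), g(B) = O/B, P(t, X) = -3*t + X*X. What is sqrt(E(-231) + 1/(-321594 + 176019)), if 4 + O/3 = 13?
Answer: sqrt(102663854662)/19410 ≈ 16.508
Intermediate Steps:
O = 27 (O = -12 + 3*13 = -12 + 39 = 27)
P(t, X) = X**2 - 3*t (P(t, X) = -3*t + X**2 = X**2 - 3*t)
g(B) = 27/B
E(T) = 545/2 (E(T) = 259 - 27/((-4)**2 - 3*6) = 259 - 27/(16 - 18) = 259 - 27/(-2) = 259 - 27*(-1)/2 = 259 - 1*(-27/2) = 259 + 27/2 = 545/2)
sqrt(E(-231) + 1/(-321594 + 176019)) = sqrt(545/2 + 1/(-321594 + 176019)) = sqrt(545/2 + 1/(-145575)) = sqrt(545/2 - 1/145575) = sqrt(79338373/291150) = sqrt(102663854662)/19410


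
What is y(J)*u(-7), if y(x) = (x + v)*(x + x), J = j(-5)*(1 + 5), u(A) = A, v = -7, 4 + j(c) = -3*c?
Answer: -54516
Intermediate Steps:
j(c) = -4 - 3*c
J = 66 (J = (-4 - 3*(-5))*(1 + 5) = (-4 + 15)*6 = 11*6 = 66)
y(x) = 2*x*(-7 + x) (y(x) = (x - 7)*(x + x) = (-7 + x)*(2*x) = 2*x*(-7 + x))
y(J)*u(-7) = (2*66*(-7 + 66))*(-7) = (2*66*59)*(-7) = 7788*(-7) = -54516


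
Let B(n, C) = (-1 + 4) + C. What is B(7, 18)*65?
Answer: 1365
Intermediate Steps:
B(n, C) = 3 + C
B(7, 18)*65 = (3 + 18)*65 = 21*65 = 1365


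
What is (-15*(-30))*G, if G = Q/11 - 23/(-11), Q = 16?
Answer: 17550/11 ≈ 1595.5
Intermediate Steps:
G = 39/11 (G = 16/11 - 23/(-11) = 16*(1/11) - 23*(-1/11) = 16/11 + 23/11 = 39/11 ≈ 3.5455)
(-15*(-30))*G = -15*(-30)*(39/11) = 450*(39/11) = 17550/11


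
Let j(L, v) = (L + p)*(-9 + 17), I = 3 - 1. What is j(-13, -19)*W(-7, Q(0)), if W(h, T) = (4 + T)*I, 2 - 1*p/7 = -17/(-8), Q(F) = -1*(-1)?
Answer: -1110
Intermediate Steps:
Q(F) = 1
I = 2
p = -7/8 (p = 14 - (-119)/(-8) = 14 - (-119)*(-1)/8 = 14 - 7*17/8 = 14 - 119/8 = -7/8 ≈ -0.87500)
W(h, T) = 8 + 2*T (W(h, T) = (4 + T)*2 = 8 + 2*T)
j(L, v) = -7 + 8*L (j(L, v) = (L - 7/8)*(-9 + 17) = (-7/8 + L)*8 = -7 + 8*L)
j(-13, -19)*W(-7, Q(0)) = (-7 + 8*(-13))*(8 + 2*1) = (-7 - 104)*(8 + 2) = -111*10 = -1110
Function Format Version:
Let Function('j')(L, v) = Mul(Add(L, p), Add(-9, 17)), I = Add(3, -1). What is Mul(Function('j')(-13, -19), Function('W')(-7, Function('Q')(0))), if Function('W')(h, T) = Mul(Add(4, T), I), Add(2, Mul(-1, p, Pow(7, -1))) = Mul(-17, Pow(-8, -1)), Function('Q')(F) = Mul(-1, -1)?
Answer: -1110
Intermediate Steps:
Function('Q')(F) = 1
I = 2
p = Rational(-7, 8) (p = Add(14, Mul(-7, Mul(-17, Pow(-8, -1)))) = Add(14, Mul(-7, Mul(-17, Rational(-1, 8)))) = Add(14, Mul(-7, Rational(17, 8))) = Add(14, Rational(-119, 8)) = Rational(-7, 8) ≈ -0.87500)
Function('W')(h, T) = Add(8, Mul(2, T)) (Function('W')(h, T) = Mul(Add(4, T), 2) = Add(8, Mul(2, T)))
Function('j')(L, v) = Add(-7, Mul(8, L)) (Function('j')(L, v) = Mul(Add(L, Rational(-7, 8)), Add(-9, 17)) = Mul(Add(Rational(-7, 8), L), 8) = Add(-7, Mul(8, L)))
Mul(Function('j')(-13, -19), Function('W')(-7, Function('Q')(0))) = Mul(Add(-7, Mul(8, -13)), Add(8, Mul(2, 1))) = Mul(Add(-7, -104), Add(8, 2)) = Mul(-111, 10) = -1110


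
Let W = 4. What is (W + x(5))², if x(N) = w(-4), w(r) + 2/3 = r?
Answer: 4/9 ≈ 0.44444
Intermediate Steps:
w(r) = -⅔ + r
x(N) = -14/3 (x(N) = -⅔ - 4 = -14/3)
(W + x(5))² = (4 - 14/3)² = (-⅔)² = 4/9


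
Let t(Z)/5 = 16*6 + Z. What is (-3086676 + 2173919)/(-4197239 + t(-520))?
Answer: 912757/4199359 ≈ 0.21736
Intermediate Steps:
t(Z) = 480 + 5*Z (t(Z) = 5*(16*6 + Z) = 5*(96 + Z) = 480 + 5*Z)
(-3086676 + 2173919)/(-4197239 + t(-520)) = (-3086676 + 2173919)/(-4197239 + (480 + 5*(-520))) = -912757/(-4197239 + (480 - 2600)) = -912757/(-4197239 - 2120) = -912757/(-4199359) = -912757*(-1/4199359) = 912757/4199359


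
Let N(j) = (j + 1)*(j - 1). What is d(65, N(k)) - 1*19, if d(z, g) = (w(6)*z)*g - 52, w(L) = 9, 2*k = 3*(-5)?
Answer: 129001/4 ≈ 32250.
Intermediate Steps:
k = -15/2 (k = (3*(-5))/2 = (½)*(-15) = -15/2 ≈ -7.5000)
N(j) = (1 + j)*(-1 + j)
d(z, g) = -52 + 9*g*z (d(z, g) = (9*z)*g - 52 = 9*g*z - 52 = -52 + 9*g*z)
d(65, N(k)) - 1*19 = (-52 + 9*(-1 + (-15/2)²)*65) - 1*19 = (-52 + 9*(-1 + 225/4)*65) - 19 = (-52 + 9*(221/4)*65) - 19 = (-52 + 129285/4) - 19 = 129077/4 - 19 = 129001/4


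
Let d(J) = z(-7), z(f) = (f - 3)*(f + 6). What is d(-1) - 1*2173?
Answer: -2163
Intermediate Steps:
z(f) = (-3 + f)*(6 + f)
d(J) = 10 (d(J) = -18 + (-7)² + 3*(-7) = -18 + 49 - 21 = 10)
d(-1) - 1*2173 = 10 - 1*2173 = 10 - 2173 = -2163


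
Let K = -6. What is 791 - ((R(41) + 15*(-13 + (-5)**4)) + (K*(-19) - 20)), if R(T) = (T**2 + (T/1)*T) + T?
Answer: -11886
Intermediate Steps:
R(T) = T + 2*T**2 (R(T) = (T**2 + (T*1)*T) + T = (T**2 + T*T) + T = (T**2 + T**2) + T = 2*T**2 + T = T + 2*T**2)
791 - ((R(41) + 15*(-13 + (-5)**4)) + (K*(-19) - 20)) = 791 - ((41*(1 + 2*41) + 15*(-13 + (-5)**4)) + (-6*(-19) - 20)) = 791 - ((41*(1 + 82) + 15*(-13 + 625)) + (114 - 20)) = 791 - ((41*83 + 15*612) + 94) = 791 - ((3403 + 9180) + 94) = 791 - (12583 + 94) = 791 - 1*12677 = 791 - 12677 = -11886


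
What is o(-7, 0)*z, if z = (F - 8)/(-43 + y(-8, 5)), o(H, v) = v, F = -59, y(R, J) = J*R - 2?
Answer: 0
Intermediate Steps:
y(R, J) = -2 + J*R
z = 67/85 (z = (-59 - 8)/(-43 + (-2 + 5*(-8))) = -67/(-43 + (-2 - 40)) = -67/(-43 - 42) = -67/(-85) = -67*(-1/85) = 67/85 ≈ 0.78824)
o(-7, 0)*z = 0*(67/85) = 0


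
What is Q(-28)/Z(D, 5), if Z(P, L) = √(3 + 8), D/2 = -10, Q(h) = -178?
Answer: -178*√11/11 ≈ -53.669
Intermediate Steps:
D = -20 (D = 2*(-10) = -20)
Z(P, L) = √11
Q(-28)/Z(D, 5) = -178*√11/11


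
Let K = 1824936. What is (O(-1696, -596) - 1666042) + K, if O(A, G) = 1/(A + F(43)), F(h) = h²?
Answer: 24310783/153 ≈ 1.5889e+5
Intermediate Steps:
O(A, G) = 1/(1849 + A) (O(A, G) = 1/(A + 43²) = 1/(A + 1849) = 1/(1849 + A))
(O(-1696, -596) - 1666042) + K = (1/(1849 - 1696) - 1666042) + 1824936 = (1/153 - 1666042) + 1824936 = -254904425/153 + 1824936 = 24310783/153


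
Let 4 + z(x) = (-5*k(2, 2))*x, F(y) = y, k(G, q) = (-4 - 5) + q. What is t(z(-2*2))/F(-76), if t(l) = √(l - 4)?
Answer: -I*√37/38 ≈ -0.16007*I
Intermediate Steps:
k(G, q) = -9 + q
z(x) = -4 + 35*x (z(x) = -4 + (-5*(-9 + 2))*x = -4 + (-5*(-7))*x = -4 + 35*x)
t(l) = √(-4 + l)
t(z(-2*2))/F(-76) = √(-4 + (-4 + 35*(-2*2)))/(-76) = √(-4 + (-4 + 35*(-4)))*(-1/76) = √(-4 + (-4 - 140))*(-1/76) = √(-4 - 144)*(-1/76) = √(-148)*(-1/76) = (2*I*√37)*(-1/76) = -I*√37/38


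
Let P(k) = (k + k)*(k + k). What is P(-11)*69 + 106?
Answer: 33502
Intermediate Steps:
P(k) = 4*k**2 (P(k) = (2*k)*(2*k) = 4*k**2)
P(-11)*69 + 106 = (4*(-11)**2)*69 + 106 = (4*121)*69 + 106 = 484*69 + 106 = 33396 + 106 = 33502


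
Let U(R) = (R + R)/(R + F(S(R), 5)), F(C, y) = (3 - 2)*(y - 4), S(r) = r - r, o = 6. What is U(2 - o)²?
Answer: 64/9 ≈ 7.1111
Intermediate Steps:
S(r) = 0
F(C, y) = -4 + y (F(C, y) = 1*(-4 + y) = -4 + y)
U(R) = 2*R/(1 + R) (U(R) = (R + R)/(R + (-4 + 5)) = (2*R)/(R + 1) = (2*R)/(1 + R) = 2*R/(1 + R))
U(2 - o)² = (2*(2 - 1*6)/(1 + (2 - 1*6)))² = (2*(2 - 6)/(1 + (2 - 6)))² = (2*(-4)/(1 - 4))² = (2*(-4)/(-3))² = (2*(-4)*(-⅓))² = (8/3)² = 64/9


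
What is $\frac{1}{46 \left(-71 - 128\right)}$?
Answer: $- \frac{1}{9154} \approx -0.00010924$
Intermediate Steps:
$\frac{1}{46 \left(-71 - 128\right)} = \frac{1}{46 \left(-199\right)} = \frac{1}{-9154} = - \frac{1}{9154}$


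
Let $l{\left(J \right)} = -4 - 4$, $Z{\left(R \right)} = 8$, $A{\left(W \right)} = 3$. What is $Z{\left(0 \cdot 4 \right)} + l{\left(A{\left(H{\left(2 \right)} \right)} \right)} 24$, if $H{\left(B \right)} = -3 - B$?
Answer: $-184$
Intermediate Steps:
$l{\left(J \right)} = -8$ ($l{\left(J \right)} = -4 - 4 = -8$)
$Z{\left(0 \cdot 4 \right)} + l{\left(A{\left(H{\left(2 \right)} \right)} \right)} 24 = 8 - 192 = -184$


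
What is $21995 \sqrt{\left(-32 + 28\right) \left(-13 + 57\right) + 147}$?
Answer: $21995 i \sqrt{29} \approx 1.1845 \cdot 10^{5} i$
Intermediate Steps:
$21995 \sqrt{\left(-32 + 28\right) \left(-13 + 57\right) + 147} = 21995 \sqrt{\left(-4\right) 44 + 147} = 21995 \sqrt{-176 + 147} = 21995 \sqrt{-29} = 21995 i \sqrt{29}$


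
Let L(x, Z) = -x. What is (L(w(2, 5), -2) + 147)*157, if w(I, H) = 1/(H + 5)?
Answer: 230633/10 ≈ 23063.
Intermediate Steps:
w(I, H) = 1/(5 + H)
(L(w(2, 5), -2) + 147)*157 = (-1/(5 + 5) + 147)*157 = (-1/10 + 147)*157 = (-1*⅒ + 147)*157 = (-⅒ + 147)*157 = (1469/10)*157 = 230633/10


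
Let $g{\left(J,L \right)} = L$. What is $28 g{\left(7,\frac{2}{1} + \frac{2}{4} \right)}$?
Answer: $70$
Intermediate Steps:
$28 g{\left(7,\frac{2}{1} + \frac{2}{4} \right)} = 28 \left(\frac{2}{1} + \frac{2}{4}\right) = 28 \left(2 \cdot 1 + 2 \cdot \frac{1}{4}\right) = 28 \left(2 + \frac{1}{2}\right) = 28 \cdot \frac{5}{2} = 70$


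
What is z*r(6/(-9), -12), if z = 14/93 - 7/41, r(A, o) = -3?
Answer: 77/1271 ≈ 0.060582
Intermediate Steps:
z = -77/3813 (z = 14*(1/93) - 7*1/41 = 14/93 - 7/41 = -77/3813 ≈ -0.020194)
z*r(6/(-9), -12) = -77/3813*(-3) = 77/1271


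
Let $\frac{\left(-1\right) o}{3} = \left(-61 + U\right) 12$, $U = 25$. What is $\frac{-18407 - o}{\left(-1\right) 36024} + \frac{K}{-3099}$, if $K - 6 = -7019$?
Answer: $\frac{1834479}{652856} \approx 2.8099$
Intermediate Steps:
$o = 1296$ ($o = - 3 \left(-61 + 25\right) 12 = - 3 \left(\left(-36\right) 12\right) = \left(-3\right) \left(-432\right) = 1296$)
$K = -7013$ ($K = 6 - 7019 = -7013$)
$\frac{-18407 - o}{\left(-1\right) 36024} + \frac{K}{-3099} = \frac{-18407 - 1296}{\left(-1\right) 36024} - \frac{7013}{-3099} = \frac{-18407 - 1296}{-36024} - - \frac{7013}{3099} = \left(-19703\right) \left(- \frac{1}{36024}\right) + \frac{7013}{3099} = \frac{1037}{1896} + \frac{7013}{3099} = \frac{1834479}{652856}$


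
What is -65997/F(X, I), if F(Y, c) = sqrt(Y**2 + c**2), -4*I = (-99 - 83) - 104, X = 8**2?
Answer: -131994*sqrt(36833)/36833 ≈ -687.76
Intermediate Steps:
X = 64
I = 143/2 (I = -((-99 - 83) - 104)/4 = -(-182 - 104)/4 = -1/4*(-286) = 143/2 ≈ 71.500)
-65997/F(X, I) = -65997/sqrt(64**2 + (143/2)**2) = -65997/sqrt(4096 + 20449/4) = -65997*2*sqrt(36833)/36833 = -131994*sqrt(36833)/36833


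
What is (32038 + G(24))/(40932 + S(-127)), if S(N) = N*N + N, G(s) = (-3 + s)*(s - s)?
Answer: 16019/28467 ≈ 0.56272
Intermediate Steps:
G(s) = 0 (G(s) = (-3 + s)*0 = 0)
S(N) = N + N² (S(N) = N² + N = N + N²)
(32038 + G(24))/(40932 + S(-127)) = (32038 + 0)/(40932 - 127*(1 - 127)) = 32038/(40932 - 127*(-126)) = 32038/(40932 + 16002) = 32038/56934 = 32038*(1/56934) = 16019/28467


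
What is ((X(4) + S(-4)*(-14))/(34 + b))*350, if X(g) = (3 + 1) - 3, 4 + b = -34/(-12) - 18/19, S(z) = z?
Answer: 454860/727 ≈ 625.67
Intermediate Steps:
b = -241/114 (b = -4 + (-34/(-12) - 18/19) = -4 + (-34*(-1/12) - 18*1/19) = -4 + (17/6 - 18/19) = -4 + 215/114 = -241/114 ≈ -2.1140)
X(g) = 1 (X(g) = 4 - 3 = 1)
((X(4) + S(-4)*(-14))/(34 + b))*350 = ((1 - 4*(-14))/(34 - 241/114))*350 = ((1 + 56)/(3635/114))*350 = (57*(114/3635))*350 = (6498/3635)*350 = 454860/727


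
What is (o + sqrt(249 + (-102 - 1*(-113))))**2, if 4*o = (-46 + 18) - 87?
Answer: 17385/16 - 115*sqrt(65) ≈ 159.40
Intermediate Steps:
o = -115/4 (o = ((-46 + 18) - 87)/4 = (-28 - 87)/4 = (1/4)*(-115) = -115/4 ≈ -28.750)
(o + sqrt(249 + (-102 - 1*(-113))))**2 = (-115/4 + sqrt(249 + (-102 - 1*(-113))))**2 = (-115/4 + sqrt(249 + (-102 + 113)))**2 = (-115/4 + sqrt(249 + 11))**2 = (-115/4 + sqrt(260))**2 = (-115/4 + 2*sqrt(65))**2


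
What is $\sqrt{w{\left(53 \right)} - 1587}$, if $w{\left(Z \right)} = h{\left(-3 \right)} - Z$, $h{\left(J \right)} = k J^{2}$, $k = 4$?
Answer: $2 i \sqrt{401} \approx 40.05 i$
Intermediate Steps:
$h{\left(J \right)} = 4 J^{2}$
$w{\left(Z \right)} = 36 - Z$ ($w{\left(Z \right)} = 4 \left(-3\right)^{2} - Z = 4 \cdot 9 - Z = 36 - Z$)
$\sqrt{w{\left(53 \right)} - 1587} = \sqrt{\left(36 - 53\right) - 1587} = \sqrt{-17 - 1587} = \sqrt{-1604} = 2 i \sqrt{401}$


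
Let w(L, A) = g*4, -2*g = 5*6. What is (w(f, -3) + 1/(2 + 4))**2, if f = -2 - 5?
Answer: 128881/36 ≈ 3580.0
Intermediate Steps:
f = -7
g = -15 (g = -5*6/2 = -1/2*30 = -15)
w(L, A) = -60 (w(L, A) = -15*4 = -60)
(w(f, -3) + 1/(2 + 4))**2 = (-60 + 1/(2 + 4))**2 = (-60 + 1/6)**2 = (-359/6)**2 = 128881/36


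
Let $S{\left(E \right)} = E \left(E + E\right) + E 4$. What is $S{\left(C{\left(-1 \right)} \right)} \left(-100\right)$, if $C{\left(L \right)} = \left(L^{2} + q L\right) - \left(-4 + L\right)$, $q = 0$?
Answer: $-9600$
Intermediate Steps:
$C{\left(L \right)} = 4 + L^{2} - L$ ($C{\left(L \right)} = \left(L^{2} + 0 L\right) - \left(-4 + L\right) = \left(L^{2} + 0\right) - \left(-4 + L\right) = L^{2} - \left(-4 + L\right) = 4 + L^{2} - L$)
$S{\left(E \right)} = 2 E^{2} + 4 E$ ($S{\left(E \right)} = E 2 E + 4 E = 2 E^{2} + 4 E$)
$S{\left(C{\left(-1 \right)} \right)} \left(-100\right) = 2 \left(4 + \left(-1\right)^{2} - -1\right) \left(2 + \left(4 + \left(-1\right)^{2} - -1\right)\right) \left(-100\right) = 2 \left(4 + 1 + 1\right) \left(2 + \left(4 + 1 + 1\right)\right) \left(-100\right) = 2 \cdot 6 \left(2 + 6\right) \left(-100\right) = 2 \cdot 6 \cdot 8 \left(-100\right) = 96 \left(-100\right) = -9600$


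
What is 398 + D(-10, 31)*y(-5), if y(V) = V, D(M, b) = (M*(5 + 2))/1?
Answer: 748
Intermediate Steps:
D(M, b) = 7*M (D(M, b) = (M*7)*1 = (7*M)*1 = 7*M)
398 + D(-10, 31)*y(-5) = 398 + (7*(-10))*(-5) = 398 - 70*(-5) = 398 + 350 = 748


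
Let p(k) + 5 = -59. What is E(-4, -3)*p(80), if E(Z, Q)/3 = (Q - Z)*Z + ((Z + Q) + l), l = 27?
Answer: -3072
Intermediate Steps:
p(k) = -64 (p(k) = -5 - 59 = -64)
E(Z, Q) = 81 + 3*Q + 3*Z + 3*Z*(Q - Z) (E(Z, Q) = 3*((Q - Z)*Z + ((Z + Q) + 27)) = 3*(Z*(Q - Z) + ((Q + Z) + 27)) = 3*(Z*(Q - Z) + (27 + Q + Z)) = 3*(27 + Q + Z + Z*(Q - Z)) = 81 + 3*Q + 3*Z + 3*Z*(Q - Z))
E(-4, -3)*p(80) = (81 - 3*(-4)**2 + 3*(-3) + 3*(-4) + 3*(-3)*(-4))*(-64) = (81 - 3*16 - 9 - 12 + 36)*(-64) = (81 - 48 - 9 - 12 + 36)*(-64) = 48*(-64) = -3072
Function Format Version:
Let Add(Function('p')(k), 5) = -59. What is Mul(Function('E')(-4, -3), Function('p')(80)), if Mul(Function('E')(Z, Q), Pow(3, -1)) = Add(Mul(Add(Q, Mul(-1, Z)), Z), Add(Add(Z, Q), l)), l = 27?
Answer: -3072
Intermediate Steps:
Function('p')(k) = -64 (Function('p')(k) = Add(-5, -59) = -64)
Function('E')(Z, Q) = Add(81, Mul(3, Q), Mul(3, Z), Mul(3, Z, Add(Q, Mul(-1, Z)))) (Function('E')(Z, Q) = Mul(3, Add(Mul(Add(Q, Mul(-1, Z)), Z), Add(Add(Z, Q), 27))) = Mul(3, Add(Mul(Z, Add(Q, Mul(-1, Z))), Add(Add(Q, Z), 27))) = Mul(3, Add(Mul(Z, Add(Q, Mul(-1, Z))), Add(27, Q, Z))) = Mul(3, Add(27, Q, Z, Mul(Z, Add(Q, Mul(-1, Z))))) = Add(81, Mul(3, Q), Mul(3, Z), Mul(3, Z, Add(Q, Mul(-1, Z)))))
Mul(Function('E')(-4, -3), Function('p')(80)) = Mul(Add(81, Mul(-3, Pow(-4, 2)), Mul(3, -3), Mul(3, -4), Mul(3, -3, -4)), -64) = Mul(Add(81, Mul(-3, 16), -9, -12, 36), -64) = Mul(Add(81, -48, -9, -12, 36), -64) = Mul(48, -64) = -3072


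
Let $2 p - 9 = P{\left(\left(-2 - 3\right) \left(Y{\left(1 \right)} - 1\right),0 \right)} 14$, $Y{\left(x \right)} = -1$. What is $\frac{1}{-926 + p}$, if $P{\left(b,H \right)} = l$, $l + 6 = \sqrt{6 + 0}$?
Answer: $- \frac{3854}{3712153} - \frac{28 \sqrt{6}}{3712153} \approx -0.0010567$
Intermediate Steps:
$l = -6 + \sqrt{6}$ ($l = -6 + \sqrt{6 + 0} = -6 + \sqrt{6} \approx -3.5505$)
$P{\left(b,H \right)} = -6 + \sqrt{6}$
$p = - \frac{75}{2} + 7 \sqrt{6}$ ($p = \frac{9}{2} + \frac{\left(-6 + \sqrt{6}\right) 14}{2} = \frac{9}{2} + \frac{-84 + 14 \sqrt{6}}{2} = \frac{9}{2} - \left(42 - 7 \sqrt{6}\right) = - \frac{75}{2} + 7 \sqrt{6} \approx -20.354$)
$\frac{1}{-926 + p} = \frac{1}{-926 - \left(\frac{75}{2} - 7 \sqrt{6}\right)} = \frac{1}{- \frac{1927}{2} + 7 \sqrt{6}}$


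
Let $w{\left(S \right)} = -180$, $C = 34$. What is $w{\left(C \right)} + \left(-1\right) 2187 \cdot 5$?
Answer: $-11115$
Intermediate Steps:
$w{\left(C \right)} + \left(-1\right) 2187 \cdot 5 = -180 + \left(-1\right) 2187 \cdot 5 = -180 - 10935 = -11115$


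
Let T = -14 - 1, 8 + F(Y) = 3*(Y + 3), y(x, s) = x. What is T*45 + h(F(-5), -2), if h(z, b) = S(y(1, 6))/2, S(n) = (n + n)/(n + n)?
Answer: -1349/2 ≈ -674.50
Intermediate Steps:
S(n) = 1 (S(n) = (2*n)/((2*n)) = (2*n)*(1/(2*n)) = 1)
F(Y) = 1 + 3*Y (F(Y) = -8 + 3*(Y + 3) = -8 + 3*(3 + Y) = -8 + (9 + 3*Y) = 1 + 3*Y)
T = -15
h(z, b) = ½ (h(z, b) = 1/2 = 1*(½) = ½)
T*45 + h(F(-5), -2) = -15*45 + ½ = -675 + ½ = -1349/2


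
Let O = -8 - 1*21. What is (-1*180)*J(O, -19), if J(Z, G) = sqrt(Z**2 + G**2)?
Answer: -180*sqrt(1202) ≈ -6240.6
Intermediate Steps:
O = -29 (O = -8 - 21 = -29)
J(Z, G) = sqrt(G**2 + Z**2)
(-1*180)*J(O, -19) = (-1*180)*sqrt((-19)**2 + (-29)**2) = -180*sqrt(361 + 841) = -180*sqrt(1202)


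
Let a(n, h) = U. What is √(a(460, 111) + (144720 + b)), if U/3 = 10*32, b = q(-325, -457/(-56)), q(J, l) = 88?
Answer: 2*√36442 ≈ 381.80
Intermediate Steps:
b = 88
U = 960 (U = 3*(10*32) = 3*320 = 960)
a(n, h) = 960
√(a(460, 111) + (144720 + b)) = √(960 + (144720 + 88)) = √(960 + 144808) = √145768 = 2*√36442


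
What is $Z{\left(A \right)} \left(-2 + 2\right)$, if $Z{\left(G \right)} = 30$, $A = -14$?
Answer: $0$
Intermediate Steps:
$Z{\left(A \right)} \left(-2 + 2\right) = 30 \left(-2 + 2\right) = 30 \cdot 0 = 0$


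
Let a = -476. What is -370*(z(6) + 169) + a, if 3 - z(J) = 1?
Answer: -63746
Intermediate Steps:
z(J) = 2 (z(J) = 3 - 1*1 = 3 - 1 = 2)
-370*(z(6) + 169) + a = -370*(2 + 169) - 476 = -370*171 - 476 = -63270 - 476 = -63746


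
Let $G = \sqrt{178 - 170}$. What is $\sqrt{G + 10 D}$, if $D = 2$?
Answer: $\sqrt{20 + 2 \sqrt{2}} \approx 4.7779$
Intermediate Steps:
$G = 2 \sqrt{2}$ ($G = \sqrt{8} = 2 \sqrt{2} \approx 2.8284$)
$\sqrt{G + 10 D} = \sqrt{2 \sqrt{2} + 10 \cdot 2} = \sqrt{2 \sqrt{2} + 20} = \sqrt{20 + 2 \sqrt{2}}$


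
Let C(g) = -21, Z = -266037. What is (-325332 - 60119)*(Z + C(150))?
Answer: 102552322158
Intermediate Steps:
(-325332 - 60119)*(Z + C(150)) = (-325332 - 60119)*(-266037 - 21) = -385451*(-266058) = 102552322158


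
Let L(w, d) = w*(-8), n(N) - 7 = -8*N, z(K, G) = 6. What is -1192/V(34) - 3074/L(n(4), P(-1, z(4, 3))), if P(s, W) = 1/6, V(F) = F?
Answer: -85729/1700 ≈ -50.429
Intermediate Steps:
P(s, W) = ⅙
n(N) = 7 - 8*N
L(w, d) = -8*w
-1192/V(34) - 3074/L(n(4), P(-1, z(4, 3))) = -1192/34 - 3074*(-1/(8*(7 - 8*4))) = -1192*1/34 - 3074*(-1/(8*(7 - 32))) = -596/17 - 3074/((-8*(-25))) = -596/17 - 3074/200 = -596/17 - 3074*1/200 = -596/17 - 1537/100 = -85729/1700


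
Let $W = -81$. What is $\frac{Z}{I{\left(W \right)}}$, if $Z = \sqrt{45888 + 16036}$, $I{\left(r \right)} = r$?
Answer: $- \frac{2 \sqrt{15481}}{81} \approx -3.0722$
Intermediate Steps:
$Z = 2 \sqrt{15481}$ ($Z = \sqrt{61924} = 2 \sqrt{15481} \approx 248.85$)
$\frac{Z}{I{\left(W \right)}} = \frac{2 \sqrt{15481}}{-81} = 2 \sqrt{15481} \left(- \frac{1}{81}\right) = - \frac{2 \sqrt{15481}}{81}$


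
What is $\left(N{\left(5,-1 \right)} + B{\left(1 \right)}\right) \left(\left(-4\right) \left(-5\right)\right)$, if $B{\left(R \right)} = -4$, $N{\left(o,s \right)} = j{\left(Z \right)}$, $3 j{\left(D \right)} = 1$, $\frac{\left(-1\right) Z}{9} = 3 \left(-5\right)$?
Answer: $- \frac{220}{3} \approx -73.333$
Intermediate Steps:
$Z = 135$ ($Z = - 9 \cdot 3 \left(-5\right) = \left(-9\right) \left(-15\right) = 135$)
$j{\left(D \right)} = \frac{1}{3}$ ($j{\left(D \right)} = \frac{1}{3} \cdot 1 = \frac{1}{3}$)
$N{\left(o,s \right)} = \frac{1}{3}$
$\left(N{\left(5,-1 \right)} + B{\left(1 \right)}\right) \left(\left(-4\right) \left(-5\right)\right) = \left(\frac{1}{3} - 4\right) \left(\left(-4\right) \left(-5\right)\right) = \left(- \frac{11}{3}\right) 20 = - \frac{220}{3}$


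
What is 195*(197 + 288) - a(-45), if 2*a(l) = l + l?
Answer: 94620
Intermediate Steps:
a(l) = l (a(l) = (l + l)/2 = (2*l)/2 = l)
195*(197 + 288) - a(-45) = 195*(197 + 288) - 1*(-45) = 195*485 + 45 = 94575 + 45 = 94620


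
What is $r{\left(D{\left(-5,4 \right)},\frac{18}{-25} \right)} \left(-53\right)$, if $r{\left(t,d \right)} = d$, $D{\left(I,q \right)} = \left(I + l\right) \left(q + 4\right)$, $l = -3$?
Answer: $\frac{954}{25} \approx 38.16$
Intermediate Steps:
$D{\left(I,q \right)} = \left(-3 + I\right) \left(4 + q\right)$ ($D{\left(I,q \right)} = \left(I - 3\right) \left(q + 4\right) = \left(-3 + I\right) \left(4 + q\right)$)
$r{\left(D{\left(-5,4 \right)},\frac{18}{-25} \right)} \left(-53\right) = \frac{18}{-25} \left(-53\right) = 18 \left(- \frac{1}{25}\right) \left(-53\right) = \left(- \frac{18}{25}\right) \left(-53\right) = \frac{954}{25}$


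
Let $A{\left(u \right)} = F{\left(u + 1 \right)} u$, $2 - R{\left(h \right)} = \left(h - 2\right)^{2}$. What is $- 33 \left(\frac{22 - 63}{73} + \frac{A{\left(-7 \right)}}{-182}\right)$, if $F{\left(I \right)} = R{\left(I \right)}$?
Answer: $\frac{92268}{949} \approx 97.227$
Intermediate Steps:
$R{\left(h \right)} = 2 - \left(-2 + h\right)^{2}$ ($R{\left(h \right)} = 2 - \left(h - 2\right)^{2} = 2 - \left(-2 + h\right)^{2}$)
$F{\left(I \right)} = 2 - \left(-2 + I\right)^{2}$
$A{\left(u \right)} = u \left(2 - \left(-1 + u\right)^{2}\right)$ ($A{\left(u \right)} = \left(2 - \left(-2 + \left(u + 1\right)\right)^{2}\right) u = \left(2 - \left(-2 + \left(1 + u\right)\right)^{2}\right) u = \left(2 - \left(-1 + u\right)^{2}\right) u = u \left(2 - \left(-1 + u\right)^{2}\right)$)
$- 33 \left(\frac{22 - 63}{73} + \frac{A{\left(-7 \right)}}{-182}\right) = - 33 \left(\frac{22 - 63}{73} + \frac{\left(-1\right) \left(-7\right) \left(-2 + \left(-1 - 7\right)^{2}\right)}{-182}\right) = - 33 \left(\left(22 - 63\right) \frac{1}{73} + \left(-1\right) \left(-7\right) \left(-2 + \left(-8\right)^{2}\right) \left(- \frac{1}{182}\right)\right) = - 33 \left(\left(-41\right) \frac{1}{73} + \left(-1\right) \left(-7\right) \left(-2 + 64\right) \left(- \frac{1}{182}\right)\right) = - 33 \left(- \frac{41}{73} + \left(-1\right) \left(-7\right) 62 \left(- \frac{1}{182}\right)\right) = - 33 \left(- \frac{41}{73} + 434 \left(- \frac{1}{182}\right)\right) = - 33 \left(- \frac{41}{73} - \frac{31}{13}\right) = \left(-33\right) \left(- \frac{2796}{949}\right) = \frac{92268}{949}$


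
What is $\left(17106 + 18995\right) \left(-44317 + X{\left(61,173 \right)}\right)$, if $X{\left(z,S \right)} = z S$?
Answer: $-1218914164$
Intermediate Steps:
$X{\left(z,S \right)} = S z$
$\left(17106 + 18995\right) \left(-44317 + X{\left(61,173 \right)}\right) = \left(17106 + 18995\right) \left(-44317 + 173 \cdot 61\right) = 36101 \left(-44317 + 10553\right) = 36101 \left(-33764\right) = -1218914164$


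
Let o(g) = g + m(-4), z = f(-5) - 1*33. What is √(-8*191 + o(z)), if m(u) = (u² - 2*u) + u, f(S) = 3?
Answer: I*√1538 ≈ 39.217*I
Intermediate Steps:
z = -30 (z = 3 - 1*33 = 3 - 33 = -30)
m(u) = u² - u
o(g) = 20 + g (o(g) = g - 4*(-1 - 4) = g - 4*(-5) = g + 20 = 20 + g)
√(-8*191 + o(z)) = √(-8*191 + (20 - 30)) = √(-1528 - 10) = √(-1538) = I*√1538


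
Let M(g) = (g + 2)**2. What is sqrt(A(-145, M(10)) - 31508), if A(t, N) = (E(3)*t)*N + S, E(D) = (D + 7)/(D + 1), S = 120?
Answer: 2*I*sqrt(20897) ≈ 289.12*I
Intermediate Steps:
E(D) = (7 + D)/(1 + D)
M(g) = (2 + g)**2
A(t, N) = 120 + 5*N*t/2 (A(t, N) = (((7 + 3)/(1 + 3))*t)*N + 120 = ((10/4)*t)*N + 120 = (((1/4)*10)*t)*N + 120 = (5*t/2)*N + 120 = 5*N*t/2 + 120 = 120 + 5*N*t/2)
sqrt(A(-145, M(10)) - 31508) = sqrt((120 + (5/2)*(2 + 10)**2*(-145)) - 31508) = sqrt((120 + (5/2)*12**2*(-145)) - 31508) = sqrt((120 + (5/2)*144*(-145)) - 31508) = sqrt((120 - 52200) - 31508) = sqrt(-52080 - 31508) = sqrt(-83588) = 2*I*sqrt(20897)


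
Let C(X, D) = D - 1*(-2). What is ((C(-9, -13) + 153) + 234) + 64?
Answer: 440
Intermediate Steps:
C(X, D) = 2 + D (C(X, D) = D + 2 = 2 + D)
((C(-9, -13) + 153) + 234) + 64 = (((2 - 13) + 153) + 234) + 64 = ((-11 + 153) + 234) + 64 = (142 + 234) + 64 = 376 + 64 = 440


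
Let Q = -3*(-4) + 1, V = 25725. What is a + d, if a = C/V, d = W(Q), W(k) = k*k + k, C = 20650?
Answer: 26872/147 ≈ 182.80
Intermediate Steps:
Q = 13 (Q = 12 + 1 = 13)
W(k) = k + k**2 (W(k) = k**2 + k = k + k**2)
d = 182 (d = 13*(1 + 13) = 13*14 = 182)
a = 118/147 (a = 20650/25725 = 20650*(1/25725) = 118/147 ≈ 0.80272)
a + d = 118/147 + 182 = 26872/147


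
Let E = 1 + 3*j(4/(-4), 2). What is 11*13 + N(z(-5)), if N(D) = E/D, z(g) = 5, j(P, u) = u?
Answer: 722/5 ≈ 144.40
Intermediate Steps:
E = 7 (E = 1 + 3*2 = 1 + 6 = 7)
N(D) = 7/D
11*13 + N(z(-5)) = 11*13 + 7/5 = 143 + 7*(⅕) = 143 + 7/5 = 722/5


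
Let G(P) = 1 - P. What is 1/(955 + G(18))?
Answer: 1/938 ≈ 0.0010661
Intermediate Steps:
1/(955 + G(18)) = 1/(955 + (1 - 1*18)) = 1/(955 + (1 - 18)) = 1/(955 - 17) = 1/938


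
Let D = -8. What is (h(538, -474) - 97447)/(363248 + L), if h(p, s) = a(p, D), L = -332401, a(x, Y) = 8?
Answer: -97439/30847 ≈ -3.1588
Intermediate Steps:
h(p, s) = 8
(h(538, -474) - 97447)/(363248 + L) = (8 - 97447)/(363248 - 332401) = -97439/30847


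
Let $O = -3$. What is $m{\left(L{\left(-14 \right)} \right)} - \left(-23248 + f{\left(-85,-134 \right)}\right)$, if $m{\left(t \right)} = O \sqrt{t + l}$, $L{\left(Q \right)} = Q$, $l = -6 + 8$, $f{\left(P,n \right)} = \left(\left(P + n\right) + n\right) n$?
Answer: $-24054 - 6 i \sqrt{3} \approx -24054.0 - 10.392 i$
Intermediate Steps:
$f{\left(P,n \right)} = n \left(P + 2 n\right)$ ($f{\left(P,n \right)} = \left(P + 2 n\right) n = n \left(P + 2 n\right)$)
$l = 2$
$m{\left(t \right)} = - 3 \sqrt{2 + t}$ ($m{\left(t \right)} = - 3 \sqrt{t + 2} = - 3 \sqrt{2 + t}$)
$m{\left(L{\left(-14 \right)} \right)} - \left(-23248 + f{\left(-85,-134 \right)}\right) = - 3 \sqrt{2 - 14} - \left(-23248 - 134 \left(-85 + 2 \left(-134\right)\right)\right) = - 3 \sqrt{-12} - \left(-23248 - 134 \left(-85 - 268\right)\right) = - 3 \cdot 2 i \sqrt{3} - \left(-23248 - -47302\right) = - 6 i \sqrt{3} - \left(-23248 + 47302\right) = - 6 i \sqrt{3} - 24054 = -24054 - 6 i \sqrt{3}$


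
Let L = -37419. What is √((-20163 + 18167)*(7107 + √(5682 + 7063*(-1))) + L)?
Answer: √(-14222991 - 1996*I*√1381) ≈ 9.834 - 3771.4*I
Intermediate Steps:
√((-20163 + 18167)*(7107 + √(5682 + 7063*(-1))) + L) = √((-20163 + 18167)*(7107 + √(5682 + 7063*(-1))) - 37419) = √(-1996*(7107 + √(5682 - 7063)) - 37419) = √(-1996*(7107 + √(-1381)) - 37419) = √(-1996*(7107 + I*√1381) - 37419) = √((-14185572 - 1996*I*√1381) - 37419) = √(-14222991 - 1996*I*√1381)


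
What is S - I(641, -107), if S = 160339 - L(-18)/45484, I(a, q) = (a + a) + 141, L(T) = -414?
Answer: 3614067879/22742 ≈ 1.5892e+5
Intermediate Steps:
I(a, q) = 141 + 2*a (I(a, q) = 2*a + 141 = 141 + 2*a)
S = 3646429745/22742 (S = 160339 - (-414)/45484 = 160339 - 1*(-207/22742) = 160339 + 207/22742 = 3646429745/22742 ≈ 1.6034e+5)
S - I(641, -107) = 3646429745/22742 - (141 + 2*641) = 3646429745/22742 - (141 + 1282) = 3646429745/22742 - 1*1423 = 3646429745/22742 - 1423 = 3614067879/22742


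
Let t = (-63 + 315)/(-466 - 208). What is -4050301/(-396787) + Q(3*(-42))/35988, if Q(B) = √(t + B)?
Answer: 4050301/396787 + 13*I*√2359/2021326 ≈ 10.208 + 0.00031237*I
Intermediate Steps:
t = -126/337 (t = 252/(-674) = 252*(-1/674) = -126/337 ≈ -0.37389)
Q(B) = √(-126/337 + B)
-4050301/(-396787) + Q(3*(-42))/35988 = -4050301/(-396787) + (√(-42462 + 113569*(3*(-42)))/337)/35988 = -4050301*(-1/396787) + (√(-42462 + 113569*(-126))/337)*(1/35988) = 4050301/396787 + (√(-42462 - 14309694)/337)*(1/35988) = 4050301/396787 + (√(-14352156)/337)*(1/35988) = 4050301/396787 + ((78*I*√2359)/337)*(1/35988) = 4050301/396787 + (78*I*√2359/337)*(1/35988) = 4050301/396787 + 13*I*√2359/2021326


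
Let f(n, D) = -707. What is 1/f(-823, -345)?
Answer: -1/707 ≈ -0.0014144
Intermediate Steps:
1/f(-823, -345) = 1/(-707) = -1/707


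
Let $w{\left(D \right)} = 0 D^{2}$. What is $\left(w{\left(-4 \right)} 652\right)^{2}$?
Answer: $0$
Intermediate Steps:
$w{\left(D \right)} = 0$
$\left(w{\left(-4 \right)} 652\right)^{2} = \left(0 \cdot 652\right)^{2} = 0^{2} = 0$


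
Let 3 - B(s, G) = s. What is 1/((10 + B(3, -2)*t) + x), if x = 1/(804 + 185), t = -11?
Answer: 989/9891 ≈ 0.099990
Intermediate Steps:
B(s, G) = 3 - s
x = 1/989 ≈ 0.0010111
1/((10 + B(3, -2)*t) + x) = 1/((10 + (3 - 1*3)*(-11)) + 1/989) = 1/((10 + (3 - 3)*(-11)) + 1/989) = 1/((10 + 0*(-11)) + 1/989) = 1/((10 + 0) + 1/989) = 1/(10 + 1/989) = 1/(9891/989) = 989/9891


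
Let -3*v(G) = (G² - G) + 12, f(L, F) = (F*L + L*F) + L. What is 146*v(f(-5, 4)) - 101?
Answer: -101425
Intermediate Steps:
f(L, F) = L + 2*F*L (f(L, F) = (F*L + F*L) + L = 2*F*L + L = L + 2*F*L)
v(G) = -4 - G²/3 + G/3 (v(G) = -((G² - G) + 12)/3 = -(12 + G² - G)/3 = -4 - G²/3 + G/3)
146*v(f(-5, 4)) - 101 = 146*(-4 - 25*(1 + 2*4)²/3 + (-5*(1 + 2*4))/3) - 101 = 146*(-4 - 25*(1 + 8)²/3 + (-5*(1 + 8))/3) - 101 = 146*(-4 - (-5*9)²/3 + (-5*9)/3) - 101 = 146*(-4 - ⅓*(-45)² + (⅓)*(-45)) - 101 = 146*(-4 - ⅓*2025 - 15) - 101 = 146*(-4 - 675 - 15) - 101 = 146*(-694) - 101 = -101324 - 101 = -101425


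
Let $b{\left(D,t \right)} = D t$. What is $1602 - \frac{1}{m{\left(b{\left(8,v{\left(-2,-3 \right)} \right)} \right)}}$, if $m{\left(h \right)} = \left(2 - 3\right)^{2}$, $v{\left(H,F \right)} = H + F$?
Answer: $1601$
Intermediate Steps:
$v{\left(H,F \right)} = F + H$
$m{\left(h \right)} = 1$ ($m{\left(h \right)} = \left(-1\right)^{2} = 1$)
$1602 - \frac{1}{m{\left(b{\left(8,v{\left(-2,-3 \right)} \right)} \right)}} = 1602 - 1^{-1} = 1602 - 1 = 1601$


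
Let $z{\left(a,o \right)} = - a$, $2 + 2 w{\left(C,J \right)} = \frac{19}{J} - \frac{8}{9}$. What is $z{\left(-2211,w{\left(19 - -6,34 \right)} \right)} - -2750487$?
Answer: $2752698$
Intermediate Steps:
$w{\left(C,J \right)} = - \frac{13}{9} + \frac{19}{2 J}$ ($w{\left(C,J \right)} = -1 + \frac{\frac{19}{J} - \frac{8}{9}}{2} = -1 + \frac{- \frac{8}{9} + \frac{19}{J}}{2} = -1 - \left(\frac{4}{9} - \frac{19}{2 J}\right) = - \frac{13}{9} + \frac{19}{2 J}$)
$z{\left(-2211,w{\left(19 - -6,34 \right)} \right)} - -2750487 = \left(-1\right) \left(-2211\right) - -2750487 = 2211 + 2750487 = 2752698$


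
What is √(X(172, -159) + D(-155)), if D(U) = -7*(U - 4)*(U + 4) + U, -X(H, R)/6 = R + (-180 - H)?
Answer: 4*I*√10322 ≈ 406.39*I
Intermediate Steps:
X(H, R) = 1080 - 6*R + 6*H (X(H, R) = -6*(R + (-180 - H)) = -6*(-180 + R - H) = 1080 - 6*R + 6*H)
D(U) = U - 7*(-4 + U)*(4 + U) (D(U) = -7*(-4 + U)*(4 + U) + U = U - 7*(-4 + U)*(4 + U))
√(X(172, -159) + D(-155)) = √((1080 - 6*(-159) + 6*172) + (112 - 155 - 7*(-155)²)) = √((1080 + 954 + 1032) + (112 - 155 - 7*24025)) = √(3066 + (112 - 155 - 168175)) = √(3066 - 168218) = √(-165152) = 4*I*√10322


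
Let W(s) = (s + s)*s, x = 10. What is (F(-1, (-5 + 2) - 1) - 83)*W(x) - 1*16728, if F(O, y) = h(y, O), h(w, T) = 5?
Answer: -32328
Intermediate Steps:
F(O, y) = 5
W(s) = 2*s² (W(s) = (2*s)*s = 2*s²)
(F(-1, (-5 + 2) - 1) - 83)*W(x) - 1*16728 = (5 - 83)*(2*10²) - 1*16728 = -156*100 - 16728 = -78*200 - 16728 = -15600 - 16728 = -32328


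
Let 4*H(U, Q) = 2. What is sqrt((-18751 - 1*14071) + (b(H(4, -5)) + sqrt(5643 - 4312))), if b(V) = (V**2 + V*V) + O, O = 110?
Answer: sqrt(-130846 + 44*sqrt(11))/2 ≈ 180.76*I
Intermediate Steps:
H(U, Q) = 1/2 (H(U, Q) = (1/4)*2 = 1/2)
b(V) = 110 + 2*V**2 (b(V) = (V**2 + V*V) + 110 = (V**2 + V**2) + 110 = 2*V**2 + 110 = 110 + 2*V**2)
sqrt((-18751 - 1*14071) + (b(H(4, -5)) + sqrt(5643 - 4312))) = sqrt((-18751 - 1*14071) + ((110 + 2*(1/2)**2) + sqrt(5643 - 4312))) = sqrt((-18751 - 14071) + ((110 + 2*(1/4)) + sqrt(1331))) = sqrt(-32822 + ((110 + 1/2) + 11*sqrt(11))) = sqrt(-32822 + (221/2 + 11*sqrt(11))) = sqrt(-65423/2 + 11*sqrt(11))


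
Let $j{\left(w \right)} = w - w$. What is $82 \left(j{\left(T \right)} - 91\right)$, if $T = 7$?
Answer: $-7462$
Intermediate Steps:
$j{\left(w \right)} = 0$
$82 \left(j{\left(T \right)} - 91\right) = 82 \left(0 - 91\right) = 82 \left(-91\right) = -7462$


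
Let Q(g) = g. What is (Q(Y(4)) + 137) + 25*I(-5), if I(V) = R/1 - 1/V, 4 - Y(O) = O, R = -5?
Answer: 17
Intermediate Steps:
Y(O) = 4 - O
I(V) = -5 - 1/V (I(V) = -5/1 - 1/V = -5*1 - 1/V = -5 - 1/V)
(Q(Y(4)) + 137) + 25*I(-5) = ((4 - 1*4) + 137) + 25*(-5 - 1/(-5)) = ((4 - 4) + 137) + 25*(-5 - 1*(-⅕)) = (0 + 137) + 25*(-5 + ⅕) = 137 + 25*(-24/5) = 137 - 120 = 17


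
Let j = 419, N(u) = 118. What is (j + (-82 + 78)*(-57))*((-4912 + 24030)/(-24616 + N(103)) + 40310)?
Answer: 319454717257/12249 ≈ 2.6080e+7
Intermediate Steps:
(j + (-82 + 78)*(-57))*((-4912 + 24030)/(-24616 + N(103)) + 40310) = (419 + (-82 + 78)*(-57))*((-4912 + 24030)/(-24616 + 118) + 40310) = (419 - 4*(-57))*(19118/(-24498) + 40310) = (419 + 228)*(19118*(-1/24498) + 40310) = 647*(-9559/12249 + 40310) = 647*(493747631/12249) = 319454717257/12249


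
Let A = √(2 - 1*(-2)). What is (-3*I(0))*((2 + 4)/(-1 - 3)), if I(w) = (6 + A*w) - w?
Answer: 27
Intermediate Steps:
A = 2 (A = √(2 + 2) = √4 = 2)
I(w) = 6 + w (I(w) = (6 + 2*w) - w = 6 + w)
(-3*I(0))*((2 + 4)/(-1 - 3)) = (-3*(6 + 0))*((2 + 4)/(-1 - 3)) = (-3*6)*(6/(-4)) = -108*(-1)/4 = -18*(-3/2) = 27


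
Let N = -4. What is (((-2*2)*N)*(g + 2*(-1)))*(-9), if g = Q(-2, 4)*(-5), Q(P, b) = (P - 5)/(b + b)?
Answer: -342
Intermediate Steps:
Q(P, b) = (-5 + P)/(2*b) (Q(P, b) = (-5 + P)/((2*b)) = (-5 + P)*(1/(2*b)) = (-5 + P)/(2*b))
g = 35/8 (g = ((1/2)*(-5 - 2)/4)*(-5) = ((1/2)*(1/4)*(-7))*(-5) = -7/8*(-5) = 35/8 ≈ 4.3750)
(((-2*2)*N)*(g + 2*(-1)))*(-9) = ((-2*2*(-4))*(35/8 + 2*(-1)))*(-9) = ((-4*(-4))*(35/8 - 2))*(-9) = (16*(19/8))*(-9) = 38*(-9) = -342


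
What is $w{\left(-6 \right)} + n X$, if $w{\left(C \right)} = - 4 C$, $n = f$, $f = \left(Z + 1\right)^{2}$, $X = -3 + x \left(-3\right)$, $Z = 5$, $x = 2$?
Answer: $-300$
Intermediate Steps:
$X = -9$ ($X = -3 + 2 \left(-3\right) = -3 - 6 = -9$)
$f = 36$ ($f = \left(5 + 1\right)^{2} = 6^{2} = 36$)
$n = 36$
$w{\left(-6 \right)} + n X = \left(-4\right) \left(-6\right) + 36 \left(-9\right) = 24 - 324 = -300$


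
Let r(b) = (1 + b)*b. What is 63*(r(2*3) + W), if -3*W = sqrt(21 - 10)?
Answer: 2646 - 21*sqrt(11) ≈ 2576.4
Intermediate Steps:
W = -sqrt(11)/3 (W = -sqrt(21 - 10)/3 = -sqrt(11)/3 ≈ -1.1055)
r(b) = b*(1 + b)
63*(r(2*3) + W) = 63*((2*3)*(1 + 2*3) - sqrt(11)/3) = 63*(6*(1 + 6) - sqrt(11)/3) = 63*(6*7 - sqrt(11)/3) = 63*(42 - sqrt(11)/3) = 2646 - 21*sqrt(11)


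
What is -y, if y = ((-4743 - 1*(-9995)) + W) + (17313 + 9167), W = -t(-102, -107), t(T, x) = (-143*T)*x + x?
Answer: -1592541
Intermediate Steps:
t(T, x) = x - 143*T*x (t(T, x) = -143*T*x + x = x - 143*T*x)
W = 1560809 (W = -(-107)*(1 - 143*(-102)) = -(-107)*(1 + 14586) = -(-107)*14587 = -1*(-1560809) = 1560809)
y = 1592541 (y = ((-4743 - 1*(-9995)) + 1560809) + (17313 + 9167) = ((-4743 + 9995) + 1560809) + 26480 = (5252 + 1560809) + 26480 = 1566061 + 26480 = 1592541)
-y = -1*1592541 = -1592541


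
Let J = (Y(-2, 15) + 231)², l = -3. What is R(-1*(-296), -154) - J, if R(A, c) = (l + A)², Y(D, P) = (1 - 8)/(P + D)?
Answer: 5532465/169 ≈ 32736.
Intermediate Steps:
Y(D, P) = -7/(D + P)
R(A, c) = (-3 + A)²
J = 8976016/169 (J = (-7/(-2 + 15) + 231)² = (-7/13 + 231)² = (2996/13)² = 8976016/169 ≈ 53113.)
R(-1*(-296), -154) - J = (-3 - 1*(-296))² - 1*8976016/169 = (-3 + 296)² - 8976016/169 = 293² - 8976016/169 = 85849 - 8976016/169 = 5532465/169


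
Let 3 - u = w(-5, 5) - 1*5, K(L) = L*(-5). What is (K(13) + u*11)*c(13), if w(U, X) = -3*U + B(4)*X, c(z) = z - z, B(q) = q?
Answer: 0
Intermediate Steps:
c(z) = 0
w(U, X) = -3*U + 4*X
K(L) = -5*L
u = -27 (u = 3 - ((-3*(-5) + 4*5) - 1*5) = 3 - ((15 + 20) - 5) = 3 - (35 - 5) = 3 - 1*30 = 3 - 30 = -27)
(K(13) + u*11)*c(13) = (-5*13 - 27*11)*0 = (-65 - 297)*0 = -362*0 = 0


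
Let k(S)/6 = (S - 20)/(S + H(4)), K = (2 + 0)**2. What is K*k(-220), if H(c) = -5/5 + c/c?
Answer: 288/11 ≈ 26.182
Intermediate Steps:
H(c) = 0 (H(c) = -5*1/5 + 1 = -1 + 1 = 0)
K = 4 (K = 2**2 = 4)
k(S) = 6*(-20 + S)/S (k(S) = 6*((S - 20)/(S + 0)) = 6*((-20 + S)/S) = 6*(-20 + S)/S)
K*k(-220) = 4*(6 - 120/(-220)) = 4*(6 - 120*(-1/220)) = 4*(6 + 6/11) = 4*(72/11) = 288/11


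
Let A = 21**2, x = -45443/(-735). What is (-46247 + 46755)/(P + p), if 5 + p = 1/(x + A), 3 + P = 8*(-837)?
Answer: -187745624/2477650177 ≈ -0.075776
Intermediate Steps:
x = 45443/735 (x = -45443*(-1/735) = 45443/735 ≈ 61.827)
A = 441
P = -6699 (P = -3 + 8*(-837) = -3 - 6696 = -6699)
p = -1847155/369578 (p = -5 + 1/(45443/735 + 441) = -5 + 1/(369578/735) = -5 + 735/369578 = -1847155/369578 ≈ -4.9980)
(-46247 + 46755)/(P + p) = (-46247 + 46755)/(-6699 - 1847155/369578) = 508/(-2477650177/369578) = 508*(-369578/2477650177) = -187745624/2477650177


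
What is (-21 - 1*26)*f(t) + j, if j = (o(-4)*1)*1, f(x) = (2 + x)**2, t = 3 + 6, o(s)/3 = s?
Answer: -5699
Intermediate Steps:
o(s) = 3*s
t = 9
j = -12 (j = ((3*(-4))*1)*1 = -12*1*1 = -12*1 = -12)
(-21 - 1*26)*f(t) + j = (-21 - 1*26)*(2 + 9)**2 - 12 = (-21 - 26)*11**2 - 12 = -47*121 - 12 = -5687 - 12 = -5699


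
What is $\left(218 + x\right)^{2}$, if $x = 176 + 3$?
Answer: $157609$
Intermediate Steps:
$x = 179$
$\left(218 + x\right)^{2} = \left(218 + 179\right)^{2} = 397^{2} = 157609$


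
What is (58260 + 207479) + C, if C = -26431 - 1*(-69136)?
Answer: 308444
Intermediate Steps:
C = 42705 (C = -26431 + 69136 = 42705)
(58260 + 207479) + C = (58260 + 207479) + 42705 = 265739 + 42705 = 308444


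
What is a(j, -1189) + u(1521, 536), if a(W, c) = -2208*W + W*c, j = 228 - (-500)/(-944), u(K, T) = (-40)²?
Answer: -181983551/236 ≈ -7.7112e+5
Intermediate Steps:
u(K, T) = 1600
j = 53683/236 (j = 228 - (-500)*(-1)/944 = 228 - 1*125/236 = 228 - 125/236 = 53683/236 ≈ 227.47)
a(j, -1189) + u(1521, 536) = 53683*(-2208 - 1189)/236 + 1600 = (53683/236)*(-3397) + 1600 = -182361151/236 + 1600 = -181983551/236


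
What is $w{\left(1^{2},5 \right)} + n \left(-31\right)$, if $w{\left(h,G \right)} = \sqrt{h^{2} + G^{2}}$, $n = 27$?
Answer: $-837 + \sqrt{26} \approx -831.9$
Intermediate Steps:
$w{\left(h,G \right)} = \sqrt{G^{2} + h^{2}}$
$w{\left(1^{2},5 \right)} + n \left(-31\right) = \sqrt{5^{2} + \left(1^{2}\right)^{2}} + 27 \left(-31\right) = \sqrt{25 + 1^{2}} - 837 = \sqrt{25 + 1} - 837 = \sqrt{26} - 837 = -837 + \sqrt{26}$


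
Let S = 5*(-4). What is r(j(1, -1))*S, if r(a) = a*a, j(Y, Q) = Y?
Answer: -20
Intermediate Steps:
r(a) = a²
S = -20
r(j(1, -1))*S = 1²*(-20) = 1*(-20) = -20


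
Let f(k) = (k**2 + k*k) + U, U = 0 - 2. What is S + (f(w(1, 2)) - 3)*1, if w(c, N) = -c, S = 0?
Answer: -3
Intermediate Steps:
U = -2
f(k) = -2 + 2*k**2 (f(k) = (k**2 + k*k) - 2 = (k**2 + k**2) - 2 = 2*k**2 - 2 = -2 + 2*k**2)
S + (f(w(1, 2)) - 3)*1 = 0 + ((-2 + 2*(-1*1)**2) - 3)*1 = 0 + ((-2 + 2*(-1)**2) - 3)*1 = 0 + ((-2 + 2*1) - 3)*1 = 0 + ((-2 + 2) - 3)*1 = 0 + (0 - 3)*1 = 0 - 3*1 = 0 - 3 = -3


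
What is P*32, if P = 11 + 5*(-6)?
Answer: -608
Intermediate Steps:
P = -19 (P = 11 - 30 = -19)
P*32 = -19*32 = -608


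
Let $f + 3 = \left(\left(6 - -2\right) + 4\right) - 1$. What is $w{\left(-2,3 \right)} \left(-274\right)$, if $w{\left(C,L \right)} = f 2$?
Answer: $-4384$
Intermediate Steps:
$f = 8$ ($f = -3 + \left(\left(\left(6 - -2\right) + 4\right) - 1\right) = -3 + \left(\left(\left(6 + 2\right) + 4\right) - 1\right) = -3 + \left(\left(8 + 4\right) - 1\right) = -3 + \left(12 - 1\right) = -3 + 11 = 8$)
$w{\left(C,L \right)} = 16$ ($w{\left(C,L \right)} = 8 \cdot 2 = 16$)
$w{\left(-2,3 \right)} \left(-274\right) = 16 \left(-274\right) = -4384$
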